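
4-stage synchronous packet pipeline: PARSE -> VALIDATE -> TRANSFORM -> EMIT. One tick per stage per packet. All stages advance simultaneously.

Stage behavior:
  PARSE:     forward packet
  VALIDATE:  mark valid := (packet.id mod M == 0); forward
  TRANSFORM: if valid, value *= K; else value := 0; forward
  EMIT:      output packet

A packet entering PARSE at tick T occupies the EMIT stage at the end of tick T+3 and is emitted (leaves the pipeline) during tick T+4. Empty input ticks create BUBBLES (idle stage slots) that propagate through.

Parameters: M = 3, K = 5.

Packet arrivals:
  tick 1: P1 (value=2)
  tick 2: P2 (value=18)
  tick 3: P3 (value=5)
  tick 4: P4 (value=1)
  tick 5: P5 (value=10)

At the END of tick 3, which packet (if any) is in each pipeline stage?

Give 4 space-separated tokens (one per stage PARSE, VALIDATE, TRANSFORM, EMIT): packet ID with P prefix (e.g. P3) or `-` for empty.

Answer: P3 P2 P1 -

Derivation:
Tick 1: [PARSE:P1(v=2,ok=F), VALIDATE:-, TRANSFORM:-, EMIT:-] out:-; in:P1
Tick 2: [PARSE:P2(v=18,ok=F), VALIDATE:P1(v=2,ok=F), TRANSFORM:-, EMIT:-] out:-; in:P2
Tick 3: [PARSE:P3(v=5,ok=F), VALIDATE:P2(v=18,ok=F), TRANSFORM:P1(v=0,ok=F), EMIT:-] out:-; in:P3
At end of tick 3: ['P3', 'P2', 'P1', '-']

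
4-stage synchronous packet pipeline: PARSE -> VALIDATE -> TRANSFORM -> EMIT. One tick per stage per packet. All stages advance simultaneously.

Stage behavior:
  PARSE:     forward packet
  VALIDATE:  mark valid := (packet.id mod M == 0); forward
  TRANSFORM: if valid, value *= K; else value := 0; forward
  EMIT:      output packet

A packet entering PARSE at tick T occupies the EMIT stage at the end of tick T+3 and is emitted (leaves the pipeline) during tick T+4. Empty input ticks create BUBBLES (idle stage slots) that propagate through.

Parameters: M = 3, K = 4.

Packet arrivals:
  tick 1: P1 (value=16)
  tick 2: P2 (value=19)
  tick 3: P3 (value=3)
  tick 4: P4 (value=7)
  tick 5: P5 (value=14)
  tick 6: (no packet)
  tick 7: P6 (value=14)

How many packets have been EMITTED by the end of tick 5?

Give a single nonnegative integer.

Answer: 1

Derivation:
Tick 1: [PARSE:P1(v=16,ok=F), VALIDATE:-, TRANSFORM:-, EMIT:-] out:-; in:P1
Tick 2: [PARSE:P2(v=19,ok=F), VALIDATE:P1(v=16,ok=F), TRANSFORM:-, EMIT:-] out:-; in:P2
Tick 3: [PARSE:P3(v=3,ok=F), VALIDATE:P2(v=19,ok=F), TRANSFORM:P1(v=0,ok=F), EMIT:-] out:-; in:P3
Tick 4: [PARSE:P4(v=7,ok=F), VALIDATE:P3(v=3,ok=T), TRANSFORM:P2(v=0,ok=F), EMIT:P1(v=0,ok=F)] out:-; in:P4
Tick 5: [PARSE:P5(v=14,ok=F), VALIDATE:P4(v=7,ok=F), TRANSFORM:P3(v=12,ok=T), EMIT:P2(v=0,ok=F)] out:P1(v=0); in:P5
Emitted by tick 5: ['P1']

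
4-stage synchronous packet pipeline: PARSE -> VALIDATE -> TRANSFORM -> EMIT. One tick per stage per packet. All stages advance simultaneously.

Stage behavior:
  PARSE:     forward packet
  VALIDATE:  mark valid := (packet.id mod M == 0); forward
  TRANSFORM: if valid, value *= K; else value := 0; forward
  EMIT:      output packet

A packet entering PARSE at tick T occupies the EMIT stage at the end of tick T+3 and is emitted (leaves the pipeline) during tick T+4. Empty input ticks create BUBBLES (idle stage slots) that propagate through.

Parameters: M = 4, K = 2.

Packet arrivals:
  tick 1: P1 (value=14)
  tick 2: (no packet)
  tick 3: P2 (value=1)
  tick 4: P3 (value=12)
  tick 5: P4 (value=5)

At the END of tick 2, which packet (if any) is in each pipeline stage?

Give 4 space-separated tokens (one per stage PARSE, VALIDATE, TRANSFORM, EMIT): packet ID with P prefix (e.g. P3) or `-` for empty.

Tick 1: [PARSE:P1(v=14,ok=F), VALIDATE:-, TRANSFORM:-, EMIT:-] out:-; in:P1
Tick 2: [PARSE:-, VALIDATE:P1(v=14,ok=F), TRANSFORM:-, EMIT:-] out:-; in:-
At end of tick 2: ['-', 'P1', '-', '-']

Answer: - P1 - -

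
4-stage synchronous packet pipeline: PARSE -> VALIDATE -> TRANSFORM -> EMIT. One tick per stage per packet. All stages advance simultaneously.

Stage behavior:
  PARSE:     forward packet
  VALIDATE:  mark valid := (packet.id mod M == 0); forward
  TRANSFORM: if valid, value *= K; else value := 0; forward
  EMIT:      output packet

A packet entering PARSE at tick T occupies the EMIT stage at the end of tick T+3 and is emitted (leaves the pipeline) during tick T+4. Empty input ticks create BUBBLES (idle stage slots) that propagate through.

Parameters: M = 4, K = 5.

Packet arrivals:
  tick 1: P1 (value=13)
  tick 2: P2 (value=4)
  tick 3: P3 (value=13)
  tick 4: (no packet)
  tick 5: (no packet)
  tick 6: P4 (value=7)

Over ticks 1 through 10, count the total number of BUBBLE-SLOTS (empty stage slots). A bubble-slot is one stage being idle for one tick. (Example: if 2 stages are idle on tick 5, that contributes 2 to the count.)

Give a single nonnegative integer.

Answer: 24

Derivation:
Tick 1: [PARSE:P1(v=13,ok=F), VALIDATE:-, TRANSFORM:-, EMIT:-] out:-; bubbles=3
Tick 2: [PARSE:P2(v=4,ok=F), VALIDATE:P1(v=13,ok=F), TRANSFORM:-, EMIT:-] out:-; bubbles=2
Tick 3: [PARSE:P3(v=13,ok=F), VALIDATE:P2(v=4,ok=F), TRANSFORM:P1(v=0,ok=F), EMIT:-] out:-; bubbles=1
Tick 4: [PARSE:-, VALIDATE:P3(v=13,ok=F), TRANSFORM:P2(v=0,ok=F), EMIT:P1(v=0,ok=F)] out:-; bubbles=1
Tick 5: [PARSE:-, VALIDATE:-, TRANSFORM:P3(v=0,ok=F), EMIT:P2(v=0,ok=F)] out:P1(v=0); bubbles=2
Tick 6: [PARSE:P4(v=7,ok=F), VALIDATE:-, TRANSFORM:-, EMIT:P3(v=0,ok=F)] out:P2(v=0); bubbles=2
Tick 7: [PARSE:-, VALIDATE:P4(v=7,ok=T), TRANSFORM:-, EMIT:-] out:P3(v=0); bubbles=3
Tick 8: [PARSE:-, VALIDATE:-, TRANSFORM:P4(v=35,ok=T), EMIT:-] out:-; bubbles=3
Tick 9: [PARSE:-, VALIDATE:-, TRANSFORM:-, EMIT:P4(v=35,ok=T)] out:-; bubbles=3
Tick 10: [PARSE:-, VALIDATE:-, TRANSFORM:-, EMIT:-] out:P4(v=35); bubbles=4
Total bubble-slots: 24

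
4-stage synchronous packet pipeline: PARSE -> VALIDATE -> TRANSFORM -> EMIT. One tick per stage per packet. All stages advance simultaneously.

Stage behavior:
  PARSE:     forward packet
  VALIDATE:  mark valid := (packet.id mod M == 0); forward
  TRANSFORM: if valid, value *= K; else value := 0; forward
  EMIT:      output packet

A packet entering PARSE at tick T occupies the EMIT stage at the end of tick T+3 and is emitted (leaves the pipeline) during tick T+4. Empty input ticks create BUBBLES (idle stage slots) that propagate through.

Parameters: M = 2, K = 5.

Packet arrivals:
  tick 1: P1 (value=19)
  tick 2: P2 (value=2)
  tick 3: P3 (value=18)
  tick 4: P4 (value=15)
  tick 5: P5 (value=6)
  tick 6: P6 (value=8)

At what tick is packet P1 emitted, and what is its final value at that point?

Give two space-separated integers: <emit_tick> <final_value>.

Answer: 5 0

Derivation:
Tick 1: [PARSE:P1(v=19,ok=F), VALIDATE:-, TRANSFORM:-, EMIT:-] out:-; in:P1
Tick 2: [PARSE:P2(v=2,ok=F), VALIDATE:P1(v=19,ok=F), TRANSFORM:-, EMIT:-] out:-; in:P2
Tick 3: [PARSE:P3(v=18,ok=F), VALIDATE:P2(v=2,ok=T), TRANSFORM:P1(v=0,ok=F), EMIT:-] out:-; in:P3
Tick 4: [PARSE:P4(v=15,ok=F), VALIDATE:P3(v=18,ok=F), TRANSFORM:P2(v=10,ok=T), EMIT:P1(v=0,ok=F)] out:-; in:P4
Tick 5: [PARSE:P5(v=6,ok=F), VALIDATE:P4(v=15,ok=T), TRANSFORM:P3(v=0,ok=F), EMIT:P2(v=10,ok=T)] out:P1(v=0); in:P5
Tick 6: [PARSE:P6(v=8,ok=F), VALIDATE:P5(v=6,ok=F), TRANSFORM:P4(v=75,ok=T), EMIT:P3(v=0,ok=F)] out:P2(v=10); in:P6
Tick 7: [PARSE:-, VALIDATE:P6(v=8,ok=T), TRANSFORM:P5(v=0,ok=F), EMIT:P4(v=75,ok=T)] out:P3(v=0); in:-
Tick 8: [PARSE:-, VALIDATE:-, TRANSFORM:P6(v=40,ok=T), EMIT:P5(v=0,ok=F)] out:P4(v=75); in:-
Tick 9: [PARSE:-, VALIDATE:-, TRANSFORM:-, EMIT:P6(v=40,ok=T)] out:P5(v=0); in:-
Tick 10: [PARSE:-, VALIDATE:-, TRANSFORM:-, EMIT:-] out:P6(v=40); in:-
P1: arrives tick 1, valid=False (id=1, id%2=1), emit tick 5, final value 0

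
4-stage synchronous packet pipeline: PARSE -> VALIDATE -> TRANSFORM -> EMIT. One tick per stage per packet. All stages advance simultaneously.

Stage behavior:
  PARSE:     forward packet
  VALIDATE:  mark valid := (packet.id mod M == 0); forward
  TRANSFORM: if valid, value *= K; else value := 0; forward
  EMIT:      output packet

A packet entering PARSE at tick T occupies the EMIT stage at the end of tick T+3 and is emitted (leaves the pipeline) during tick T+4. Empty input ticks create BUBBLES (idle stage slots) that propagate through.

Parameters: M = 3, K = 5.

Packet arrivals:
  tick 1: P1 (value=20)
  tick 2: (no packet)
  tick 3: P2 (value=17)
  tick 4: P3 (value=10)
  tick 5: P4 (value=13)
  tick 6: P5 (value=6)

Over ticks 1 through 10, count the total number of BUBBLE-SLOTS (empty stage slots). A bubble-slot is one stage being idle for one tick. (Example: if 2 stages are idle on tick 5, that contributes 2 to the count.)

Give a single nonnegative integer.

Tick 1: [PARSE:P1(v=20,ok=F), VALIDATE:-, TRANSFORM:-, EMIT:-] out:-; bubbles=3
Tick 2: [PARSE:-, VALIDATE:P1(v=20,ok=F), TRANSFORM:-, EMIT:-] out:-; bubbles=3
Tick 3: [PARSE:P2(v=17,ok=F), VALIDATE:-, TRANSFORM:P1(v=0,ok=F), EMIT:-] out:-; bubbles=2
Tick 4: [PARSE:P3(v=10,ok=F), VALIDATE:P2(v=17,ok=F), TRANSFORM:-, EMIT:P1(v=0,ok=F)] out:-; bubbles=1
Tick 5: [PARSE:P4(v=13,ok=F), VALIDATE:P3(v=10,ok=T), TRANSFORM:P2(v=0,ok=F), EMIT:-] out:P1(v=0); bubbles=1
Tick 6: [PARSE:P5(v=6,ok=F), VALIDATE:P4(v=13,ok=F), TRANSFORM:P3(v=50,ok=T), EMIT:P2(v=0,ok=F)] out:-; bubbles=0
Tick 7: [PARSE:-, VALIDATE:P5(v=6,ok=F), TRANSFORM:P4(v=0,ok=F), EMIT:P3(v=50,ok=T)] out:P2(v=0); bubbles=1
Tick 8: [PARSE:-, VALIDATE:-, TRANSFORM:P5(v=0,ok=F), EMIT:P4(v=0,ok=F)] out:P3(v=50); bubbles=2
Tick 9: [PARSE:-, VALIDATE:-, TRANSFORM:-, EMIT:P5(v=0,ok=F)] out:P4(v=0); bubbles=3
Tick 10: [PARSE:-, VALIDATE:-, TRANSFORM:-, EMIT:-] out:P5(v=0); bubbles=4
Total bubble-slots: 20

Answer: 20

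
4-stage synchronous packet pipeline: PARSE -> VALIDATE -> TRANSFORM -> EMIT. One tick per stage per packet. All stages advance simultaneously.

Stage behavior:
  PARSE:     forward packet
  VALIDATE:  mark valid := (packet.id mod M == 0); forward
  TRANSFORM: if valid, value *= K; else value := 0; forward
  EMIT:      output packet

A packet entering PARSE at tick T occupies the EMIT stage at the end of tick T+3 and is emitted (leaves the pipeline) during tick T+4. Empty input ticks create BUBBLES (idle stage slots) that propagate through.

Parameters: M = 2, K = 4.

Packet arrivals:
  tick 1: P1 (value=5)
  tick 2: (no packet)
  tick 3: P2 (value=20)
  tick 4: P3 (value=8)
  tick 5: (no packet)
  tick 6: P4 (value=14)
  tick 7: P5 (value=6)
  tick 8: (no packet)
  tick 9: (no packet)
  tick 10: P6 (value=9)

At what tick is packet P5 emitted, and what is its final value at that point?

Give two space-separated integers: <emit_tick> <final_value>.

Answer: 11 0

Derivation:
Tick 1: [PARSE:P1(v=5,ok=F), VALIDATE:-, TRANSFORM:-, EMIT:-] out:-; in:P1
Tick 2: [PARSE:-, VALIDATE:P1(v=5,ok=F), TRANSFORM:-, EMIT:-] out:-; in:-
Tick 3: [PARSE:P2(v=20,ok=F), VALIDATE:-, TRANSFORM:P1(v=0,ok=F), EMIT:-] out:-; in:P2
Tick 4: [PARSE:P3(v=8,ok=F), VALIDATE:P2(v=20,ok=T), TRANSFORM:-, EMIT:P1(v=0,ok=F)] out:-; in:P3
Tick 5: [PARSE:-, VALIDATE:P3(v=8,ok=F), TRANSFORM:P2(v=80,ok=T), EMIT:-] out:P1(v=0); in:-
Tick 6: [PARSE:P4(v=14,ok=F), VALIDATE:-, TRANSFORM:P3(v=0,ok=F), EMIT:P2(v=80,ok=T)] out:-; in:P4
Tick 7: [PARSE:P5(v=6,ok=F), VALIDATE:P4(v=14,ok=T), TRANSFORM:-, EMIT:P3(v=0,ok=F)] out:P2(v=80); in:P5
Tick 8: [PARSE:-, VALIDATE:P5(v=6,ok=F), TRANSFORM:P4(v=56,ok=T), EMIT:-] out:P3(v=0); in:-
Tick 9: [PARSE:-, VALIDATE:-, TRANSFORM:P5(v=0,ok=F), EMIT:P4(v=56,ok=T)] out:-; in:-
Tick 10: [PARSE:P6(v=9,ok=F), VALIDATE:-, TRANSFORM:-, EMIT:P5(v=0,ok=F)] out:P4(v=56); in:P6
Tick 11: [PARSE:-, VALIDATE:P6(v=9,ok=T), TRANSFORM:-, EMIT:-] out:P5(v=0); in:-
Tick 12: [PARSE:-, VALIDATE:-, TRANSFORM:P6(v=36,ok=T), EMIT:-] out:-; in:-
Tick 13: [PARSE:-, VALIDATE:-, TRANSFORM:-, EMIT:P6(v=36,ok=T)] out:-; in:-
Tick 14: [PARSE:-, VALIDATE:-, TRANSFORM:-, EMIT:-] out:P6(v=36); in:-
P5: arrives tick 7, valid=False (id=5, id%2=1), emit tick 11, final value 0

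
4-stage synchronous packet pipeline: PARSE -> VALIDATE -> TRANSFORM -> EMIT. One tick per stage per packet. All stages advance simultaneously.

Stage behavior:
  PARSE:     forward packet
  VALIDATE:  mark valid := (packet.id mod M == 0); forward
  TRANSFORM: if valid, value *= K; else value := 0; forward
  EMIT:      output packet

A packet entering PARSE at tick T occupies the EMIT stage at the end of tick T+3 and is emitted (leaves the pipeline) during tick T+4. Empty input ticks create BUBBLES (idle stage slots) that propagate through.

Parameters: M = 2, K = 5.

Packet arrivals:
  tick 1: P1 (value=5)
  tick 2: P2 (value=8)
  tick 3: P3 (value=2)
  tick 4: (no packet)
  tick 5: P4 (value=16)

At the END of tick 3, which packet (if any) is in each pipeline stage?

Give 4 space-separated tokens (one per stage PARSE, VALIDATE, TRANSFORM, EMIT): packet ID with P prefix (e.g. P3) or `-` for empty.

Tick 1: [PARSE:P1(v=5,ok=F), VALIDATE:-, TRANSFORM:-, EMIT:-] out:-; in:P1
Tick 2: [PARSE:P2(v=8,ok=F), VALIDATE:P1(v=5,ok=F), TRANSFORM:-, EMIT:-] out:-; in:P2
Tick 3: [PARSE:P3(v=2,ok=F), VALIDATE:P2(v=8,ok=T), TRANSFORM:P1(v=0,ok=F), EMIT:-] out:-; in:P3
At end of tick 3: ['P3', 'P2', 'P1', '-']

Answer: P3 P2 P1 -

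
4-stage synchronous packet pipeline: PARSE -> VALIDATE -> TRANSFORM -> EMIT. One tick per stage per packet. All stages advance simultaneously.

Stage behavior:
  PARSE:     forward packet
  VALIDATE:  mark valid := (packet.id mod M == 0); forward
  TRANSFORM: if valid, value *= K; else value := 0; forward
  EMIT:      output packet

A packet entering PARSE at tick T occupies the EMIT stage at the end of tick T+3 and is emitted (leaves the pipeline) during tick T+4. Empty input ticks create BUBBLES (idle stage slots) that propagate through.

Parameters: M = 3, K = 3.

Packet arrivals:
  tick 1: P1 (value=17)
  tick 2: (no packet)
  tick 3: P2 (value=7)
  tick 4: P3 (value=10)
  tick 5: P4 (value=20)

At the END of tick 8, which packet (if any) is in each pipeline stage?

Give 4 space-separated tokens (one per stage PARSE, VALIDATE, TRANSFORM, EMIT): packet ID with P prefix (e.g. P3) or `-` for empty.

Tick 1: [PARSE:P1(v=17,ok=F), VALIDATE:-, TRANSFORM:-, EMIT:-] out:-; in:P1
Tick 2: [PARSE:-, VALIDATE:P1(v=17,ok=F), TRANSFORM:-, EMIT:-] out:-; in:-
Tick 3: [PARSE:P2(v=7,ok=F), VALIDATE:-, TRANSFORM:P1(v=0,ok=F), EMIT:-] out:-; in:P2
Tick 4: [PARSE:P3(v=10,ok=F), VALIDATE:P2(v=7,ok=F), TRANSFORM:-, EMIT:P1(v=0,ok=F)] out:-; in:P3
Tick 5: [PARSE:P4(v=20,ok=F), VALIDATE:P3(v=10,ok=T), TRANSFORM:P2(v=0,ok=F), EMIT:-] out:P1(v=0); in:P4
Tick 6: [PARSE:-, VALIDATE:P4(v=20,ok=F), TRANSFORM:P3(v=30,ok=T), EMIT:P2(v=0,ok=F)] out:-; in:-
Tick 7: [PARSE:-, VALIDATE:-, TRANSFORM:P4(v=0,ok=F), EMIT:P3(v=30,ok=T)] out:P2(v=0); in:-
Tick 8: [PARSE:-, VALIDATE:-, TRANSFORM:-, EMIT:P4(v=0,ok=F)] out:P3(v=30); in:-
At end of tick 8: ['-', '-', '-', 'P4']

Answer: - - - P4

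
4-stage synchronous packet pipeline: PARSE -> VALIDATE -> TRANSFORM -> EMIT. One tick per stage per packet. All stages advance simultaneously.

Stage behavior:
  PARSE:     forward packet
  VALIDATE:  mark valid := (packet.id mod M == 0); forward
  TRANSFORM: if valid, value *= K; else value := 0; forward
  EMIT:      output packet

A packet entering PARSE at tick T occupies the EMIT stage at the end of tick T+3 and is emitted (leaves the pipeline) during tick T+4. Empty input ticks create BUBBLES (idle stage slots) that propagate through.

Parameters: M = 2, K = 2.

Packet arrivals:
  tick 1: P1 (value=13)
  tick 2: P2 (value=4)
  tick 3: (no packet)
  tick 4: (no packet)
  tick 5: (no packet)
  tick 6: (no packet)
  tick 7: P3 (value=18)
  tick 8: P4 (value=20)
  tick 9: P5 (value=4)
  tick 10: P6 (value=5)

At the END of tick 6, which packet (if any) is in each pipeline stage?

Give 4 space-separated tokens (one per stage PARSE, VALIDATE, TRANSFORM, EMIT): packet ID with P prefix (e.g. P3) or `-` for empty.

Tick 1: [PARSE:P1(v=13,ok=F), VALIDATE:-, TRANSFORM:-, EMIT:-] out:-; in:P1
Tick 2: [PARSE:P2(v=4,ok=F), VALIDATE:P1(v=13,ok=F), TRANSFORM:-, EMIT:-] out:-; in:P2
Tick 3: [PARSE:-, VALIDATE:P2(v=4,ok=T), TRANSFORM:P1(v=0,ok=F), EMIT:-] out:-; in:-
Tick 4: [PARSE:-, VALIDATE:-, TRANSFORM:P2(v=8,ok=T), EMIT:P1(v=0,ok=F)] out:-; in:-
Tick 5: [PARSE:-, VALIDATE:-, TRANSFORM:-, EMIT:P2(v=8,ok=T)] out:P1(v=0); in:-
Tick 6: [PARSE:-, VALIDATE:-, TRANSFORM:-, EMIT:-] out:P2(v=8); in:-
At end of tick 6: ['-', '-', '-', '-']

Answer: - - - -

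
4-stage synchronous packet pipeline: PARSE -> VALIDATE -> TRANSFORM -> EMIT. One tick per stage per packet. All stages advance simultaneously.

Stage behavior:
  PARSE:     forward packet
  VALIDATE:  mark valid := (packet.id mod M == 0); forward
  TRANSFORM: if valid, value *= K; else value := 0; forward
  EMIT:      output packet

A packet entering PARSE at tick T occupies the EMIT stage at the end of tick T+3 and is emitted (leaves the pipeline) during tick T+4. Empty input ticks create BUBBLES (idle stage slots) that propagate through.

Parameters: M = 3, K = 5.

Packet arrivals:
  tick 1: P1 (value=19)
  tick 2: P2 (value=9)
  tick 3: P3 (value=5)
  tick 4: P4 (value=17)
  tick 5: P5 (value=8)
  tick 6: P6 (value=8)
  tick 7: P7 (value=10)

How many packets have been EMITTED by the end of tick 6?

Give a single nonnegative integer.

Tick 1: [PARSE:P1(v=19,ok=F), VALIDATE:-, TRANSFORM:-, EMIT:-] out:-; in:P1
Tick 2: [PARSE:P2(v=9,ok=F), VALIDATE:P1(v=19,ok=F), TRANSFORM:-, EMIT:-] out:-; in:P2
Tick 3: [PARSE:P3(v=5,ok=F), VALIDATE:P2(v=9,ok=F), TRANSFORM:P1(v=0,ok=F), EMIT:-] out:-; in:P3
Tick 4: [PARSE:P4(v=17,ok=F), VALIDATE:P3(v=5,ok=T), TRANSFORM:P2(v=0,ok=F), EMIT:P1(v=0,ok=F)] out:-; in:P4
Tick 5: [PARSE:P5(v=8,ok=F), VALIDATE:P4(v=17,ok=F), TRANSFORM:P3(v=25,ok=T), EMIT:P2(v=0,ok=F)] out:P1(v=0); in:P5
Tick 6: [PARSE:P6(v=8,ok=F), VALIDATE:P5(v=8,ok=F), TRANSFORM:P4(v=0,ok=F), EMIT:P3(v=25,ok=T)] out:P2(v=0); in:P6
Emitted by tick 6: ['P1', 'P2']

Answer: 2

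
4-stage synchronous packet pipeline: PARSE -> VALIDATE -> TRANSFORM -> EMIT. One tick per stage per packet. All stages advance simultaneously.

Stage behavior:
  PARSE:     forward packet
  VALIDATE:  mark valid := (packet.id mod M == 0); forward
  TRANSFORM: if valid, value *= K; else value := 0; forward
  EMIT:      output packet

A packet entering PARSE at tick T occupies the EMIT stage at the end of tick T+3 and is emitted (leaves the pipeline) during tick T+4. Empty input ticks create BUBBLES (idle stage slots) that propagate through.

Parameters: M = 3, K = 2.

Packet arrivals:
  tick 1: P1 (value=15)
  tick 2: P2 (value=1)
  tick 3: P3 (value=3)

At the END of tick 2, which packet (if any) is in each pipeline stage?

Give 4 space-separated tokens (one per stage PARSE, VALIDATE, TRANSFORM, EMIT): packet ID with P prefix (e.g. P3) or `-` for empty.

Tick 1: [PARSE:P1(v=15,ok=F), VALIDATE:-, TRANSFORM:-, EMIT:-] out:-; in:P1
Tick 2: [PARSE:P2(v=1,ok=F), VALIDATE:P1(v=15,ok=F), TRANSFORM:-, EMIT:-] out:-; in:P2
At end of tick 2: ['P2', 'P1', '-', '-']

Answer: P2 P1 - -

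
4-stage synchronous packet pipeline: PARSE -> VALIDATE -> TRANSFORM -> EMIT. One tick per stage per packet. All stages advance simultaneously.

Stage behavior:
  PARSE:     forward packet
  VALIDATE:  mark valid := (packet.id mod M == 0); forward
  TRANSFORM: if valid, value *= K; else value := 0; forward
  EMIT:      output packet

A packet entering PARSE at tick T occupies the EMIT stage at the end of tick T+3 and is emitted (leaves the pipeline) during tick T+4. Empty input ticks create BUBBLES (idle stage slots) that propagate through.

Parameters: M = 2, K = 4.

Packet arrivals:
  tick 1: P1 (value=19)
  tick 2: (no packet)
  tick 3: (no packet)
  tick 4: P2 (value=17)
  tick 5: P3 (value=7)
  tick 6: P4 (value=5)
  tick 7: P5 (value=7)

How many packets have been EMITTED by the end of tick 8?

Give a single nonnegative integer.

Tick 1: [PARSE:P1(v=19,ok=F), VALIDATE:-, TRANSFORM:-, EMIT:-] out:-; in:P1
Tick 2: [PARSE:-, VALIDATE:P1(v=19,ok=F), TRANSFORM:-, EMIT:-] out:-; in:-
Tick 3: [PARSE:-, VALIDATE:-, TRANSFORM:P1(v=0,ok=F), EMIT:-] out:-; in:-
Tick 4: [PARSE:P2(v=17,ok=F), VALIDATE:-, TRANSFORM:-, EMIT:P1(v=0,ok=F)] out:-; in:P2
Tick 5: [PARSE:P3(v=7,ok=F), VALIDATE:P2(v=17,ok=T), TRANSFORM:-, EMIT:-] out:P1(v=0); in:P3
Tick 6: [PARSE:P4(v=5,ok=F), VALIDATE:P3(v=7,ok=F), TRANSFORM:P2(v=68,ok=T), EMIT:-] out:-; in:P4
Tick 7: [PARSE:P5(v=7,ok=F), VALIDATE:P4(v=5,ok=T), TRANSFORM:P3(v=0,ok=F), EMIT:P2(v=68,ok=T)] out:-; in:P5
Tick 8: [PARSE:-, VALIDATE:P5(v=7,ok=F), TRANSFORM:P4(v=20,ok=T), EMIT:P3(v=0,ok=F)] out:P2(v=68); in:-
Emitted by tick 8: ['P1', 'P2']

Answer: 2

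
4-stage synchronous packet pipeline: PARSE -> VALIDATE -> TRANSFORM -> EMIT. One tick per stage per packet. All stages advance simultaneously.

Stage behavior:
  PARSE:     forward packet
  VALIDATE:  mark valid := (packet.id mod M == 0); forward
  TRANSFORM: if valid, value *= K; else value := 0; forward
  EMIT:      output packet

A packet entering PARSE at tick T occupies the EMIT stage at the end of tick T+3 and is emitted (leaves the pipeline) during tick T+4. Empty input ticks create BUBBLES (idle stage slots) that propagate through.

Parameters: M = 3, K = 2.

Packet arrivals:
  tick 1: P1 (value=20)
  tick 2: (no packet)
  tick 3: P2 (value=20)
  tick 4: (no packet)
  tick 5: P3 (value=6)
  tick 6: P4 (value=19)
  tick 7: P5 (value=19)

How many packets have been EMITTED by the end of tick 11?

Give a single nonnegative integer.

Answer: 5

Derivation:
Tick 1: [PARSE:P1(v=20,ok=F), VALIDATE:-, TRANSFORM:-, EMIT:-] out:-; in:P1
Tick 2: [PARSE:-, VALIDATE:P1(v=20,ok=F), TRANSFORM:-, EMIT:-] out:-; in:-
Tick 3: [PARSE:P2(v=20,ok=F), VALIDATE:-, TRANSFORM:P1(v=0,ok=F), EMIT:-] out:-; in:P2
Tick 4: [PARSE:-, VALIDATE:P2(v=20,ok=F), TRANSFORM:-, EMIT:P1(v=0,ok=F)] out:-; in:-
Tick 5: [PARSE:P3(v=6,ok=F), VALIDATE:-, TRANSFORM:P2(v=0,ok=F), EMIT:-] out:P1(v=0); in:P3
Tick 6: [PARSE:P4(v=19,ok=F), VALIDATE:P3(v=6,ok=T), TRANSFORM:-, EMIT:P2(v=0,ok=F)] out:-; in:P4
Tick 7: [PARSE:P5(v=19,ok=F), VALIDATE:P4(v=19,ok=F), TRANSFORM:P3(v=12,ok=T), EMIT:-] out:P2(v=0); in:P5
Tick 8: [PARSE:-, VALIDATE:P5(v=19,ok=F), TRANSFORM:P4(v=0,ok=F), EMIT:P3(v=12,ok=T)] out:-; in:-
Tick 9: [PARSE:-, VALIDATE:-, TRANSFORM:P5(v=0,ok=F), EMIT:P4(v=0,ok=F)] out:P3(v=12); in:-
Tick 10: [PARSE:-, VALIDATE:-, TRANSFORM:-, EMIT:P5(v=0,ok=F)] out:P4(v=0); in:-
Tick 11: [PARSE:-, VALIDATE:-, TRANSFORM:-, EMIT:-] out:P5(v=0); in:-
Emitted by tick 11: ['P1', 'P2', 'P3', 'P4', 'P5']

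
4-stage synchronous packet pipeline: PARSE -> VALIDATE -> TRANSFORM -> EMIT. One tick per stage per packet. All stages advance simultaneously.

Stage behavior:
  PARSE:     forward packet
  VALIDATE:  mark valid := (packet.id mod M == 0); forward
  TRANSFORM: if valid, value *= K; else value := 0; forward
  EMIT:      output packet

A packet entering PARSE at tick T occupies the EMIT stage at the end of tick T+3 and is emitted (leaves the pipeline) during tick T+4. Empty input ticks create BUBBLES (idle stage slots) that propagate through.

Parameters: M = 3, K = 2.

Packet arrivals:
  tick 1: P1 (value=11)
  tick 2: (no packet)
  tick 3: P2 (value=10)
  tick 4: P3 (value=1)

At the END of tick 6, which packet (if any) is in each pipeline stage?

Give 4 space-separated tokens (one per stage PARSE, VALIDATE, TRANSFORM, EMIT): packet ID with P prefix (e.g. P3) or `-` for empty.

Tick 1: [PARSE:P1(v=11,ok=F), VALIDATE:-, TRANSFORM:-, EMIT:-] out:-; in:P1
Tick 2: [PARSE:-, VALIDATE:P1(v=11,ok=F), TRANSFORM:-, EMIT:-] out:-; in:-
Tick 3: [PARSE:P2(v=10,ok=F), VALIDATE:-, TRANSFORM:P1(v=0,ok=F), EMIT:-] out:-; in:P2
Tick 4: [PARSE:P3(v=1,ok=F), VALIDATE:P2(v=10,ok=F), TRANSFORM:-, EMIT:P1(v=0,ok=F)] out:-; in:P3
Tick 5: [PARSE:-, VALIDATE:P3(v=1,ok=T), TRANSFORM:P2(v=0,ok=F), EMIT:-] out:P1(v=0); in:-
Tick 6: [PARSE:-, VALIDATE:-, TRANSFORM:P3(v=2,ok=T), EMIT:P2(v=0,ok=F)] out:-; in:-
At end of tick 6: ['-', '-', 'P3', 'P2']

Answer: - - P3 P2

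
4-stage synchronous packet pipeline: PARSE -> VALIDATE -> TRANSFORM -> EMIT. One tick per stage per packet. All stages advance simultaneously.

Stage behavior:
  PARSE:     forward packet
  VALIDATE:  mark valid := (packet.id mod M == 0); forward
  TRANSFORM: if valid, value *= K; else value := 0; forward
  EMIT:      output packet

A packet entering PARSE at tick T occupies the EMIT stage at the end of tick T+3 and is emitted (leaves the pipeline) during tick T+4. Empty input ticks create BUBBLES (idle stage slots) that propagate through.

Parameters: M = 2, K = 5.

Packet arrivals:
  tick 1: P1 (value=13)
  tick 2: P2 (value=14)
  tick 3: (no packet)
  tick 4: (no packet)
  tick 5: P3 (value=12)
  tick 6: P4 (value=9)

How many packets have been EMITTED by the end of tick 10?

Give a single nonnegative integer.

Answer: 4

Derivation:
Tick 1: [PARSE:P1(v=13,ok=F), VALIDATE:-, TRANSFORM:-, EMIT:-] out:-; in:P1
Tick 2: [PARSE:P2(v=14,ok=F), VALIDATE:P1(v=13,ok=F), TRANSFORM:-, EMIT:-] out:-; in:P2
Tick 3: [PARSE:-, VALIDATE:P2(v=14,ok=T), TRANSFORM:P1(v=0,ok=F), EMIT:-] out:-; in:-
Tick 4: [PARSE:-, VALIDATE:-, TRANSFORM:P2(v=70,ok=T), EMIT:P1(v=0,ok=F)] out:-; in:-
Tick 5: [PARSE:P3(v=12,ok=F), VALIDATE:-, TRANSFORM:-, EMIT:P2(v=70,ok=T)] out:P1(v=0); in:P3
Tick 6: [PARSE:P4(v=9,ok=F), VALIDATE:P3(v=12,ok=F), TRANSFORM:-, EMIT:-] out:P2(v=70); in:P4
Tick 7: [PARSE:-, VALIDATE:P4(v=9,ok=T), TRANSFORM:P3(v=0,ok=F), EMIT:-] out:-; in:-
Tick 8: [PARSE:-, VALIDATE:-, TRANSFORM:P4(v=45,ok=T), EMIT:P3(v=0,ok=F)] out:-; in:-
Tick 9: [PARSE:-, VALIDATE:-, TRANSFORM:-, EMIT:P4(v=45,ok=T)] out:P3(v=0); in:-
Tick 10: [PARSE:-, VALIDATE:-, TRANSFORM:-, EMIT:-] out:P4(v=45); in:-
Emitted by tick 10: ['P1', 'P2', 'P3', 'P4']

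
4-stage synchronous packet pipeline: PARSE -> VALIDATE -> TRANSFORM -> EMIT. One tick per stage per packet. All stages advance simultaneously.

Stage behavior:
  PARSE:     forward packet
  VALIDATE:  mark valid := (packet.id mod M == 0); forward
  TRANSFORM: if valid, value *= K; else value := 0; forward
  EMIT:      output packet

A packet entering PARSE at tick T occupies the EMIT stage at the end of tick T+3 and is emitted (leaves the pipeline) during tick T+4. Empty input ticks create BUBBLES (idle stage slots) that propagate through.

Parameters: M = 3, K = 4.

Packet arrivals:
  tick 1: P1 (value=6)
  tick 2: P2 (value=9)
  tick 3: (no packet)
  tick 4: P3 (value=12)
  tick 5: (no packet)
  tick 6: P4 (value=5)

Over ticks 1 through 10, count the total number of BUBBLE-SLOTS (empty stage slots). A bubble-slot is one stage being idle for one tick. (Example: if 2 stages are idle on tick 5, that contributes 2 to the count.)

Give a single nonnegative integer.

Answer: 24

Derivation:
Tick 1: [PARSE:P1(v=6,ok=F), VALIDATE:-, TRANSFORM:-, EMIT:-] out:-; bubbles=3
Tick 2: [PARSE:P2(v=9,ok=F), VALIDATE:P1(v=6,ok=F), TRANSFORM:-, EMIT:-] out:-; bubbles=2
Tick 3: [PARSE:-, VALIDATE:P2(v=9,ok=F), TRANSFORM:P1(v=0,ok=F), EMIT:-] out:-; bubbles=2
Tick 4: [PARSE:P3(v=12,ok=F), VALIDATE:-, TRANSFORM:P2(v=0,ok=F), EMIT:P1(v=0,ok=F)] out:-; bubbles=1
Tick 5: [PARSE:-, VALIDATE:P3(v=12,ok=T), TRANSFORM:-, EMIT:P2(v=0,ok=F)] out:P1(v=0); bubbles=2
Tick 6: [PARSE:P4(v=5,ok=F), VALIDATE:-, TRANSFORM:P3(v=48,ok=T), EMIT:-] out:P2(v=0); bubbles=2
Tick 7: [PARSE:-, VALIDATE:P4(v=5,ok=F), TRANSFORM:-, EMIT:P3(v=48,ok=T)] out:-; bubbles=2
Tick 8: [PARSE:-, VALIDATE:-, TRANSFORM:P4(v=0,ok=F), EMIT:-] out:P3(v=48); bubbles=3
Tick 9: [PARSE:-, VALIDATE:-, TRANSFORM:-, EMIT:P4(v=0,ok=F)] out:-; bubbles=3
Tick 10: [PARSE:-, VALIDATE:-, TRANSFORM:-, EMIT:-] out:P4(v=0); bubbles=4
Total bubble-slots: 24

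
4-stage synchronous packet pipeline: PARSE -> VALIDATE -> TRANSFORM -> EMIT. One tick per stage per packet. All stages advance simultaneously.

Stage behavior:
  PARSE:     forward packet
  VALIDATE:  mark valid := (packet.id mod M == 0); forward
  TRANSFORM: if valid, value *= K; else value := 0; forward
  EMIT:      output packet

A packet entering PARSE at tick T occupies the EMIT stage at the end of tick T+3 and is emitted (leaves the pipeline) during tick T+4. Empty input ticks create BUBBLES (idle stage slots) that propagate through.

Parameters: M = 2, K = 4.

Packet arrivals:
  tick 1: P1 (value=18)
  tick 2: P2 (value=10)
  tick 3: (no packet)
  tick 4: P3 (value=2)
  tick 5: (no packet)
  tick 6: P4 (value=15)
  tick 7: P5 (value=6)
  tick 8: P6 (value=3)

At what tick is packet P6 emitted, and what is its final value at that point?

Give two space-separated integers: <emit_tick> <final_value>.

Tick 1: [PARSE:P1(v=18,ok=F), VALIDATE:-, TRANSFORM:-, EMIT:-] out:-; in:P1
Tick 2: [PARSE:P2(v=10,ok=F), VALIDATE:P1(v=18,ok=F), TRANSFORM:-, EMIT:-] out:-; in:P2
Tick 3: [PARSE:-, VALIDATE:P2(v=10,ok=T), TRANSFORM:P1(v=0,ok=F), EMIT:-] out:-; in:-
Tick 4: [PARSE:P3(v=2,ok=F), VALIDATE:-, TRANSFORM:P2(v=40,ok=T), EMIT:P1(v=0,ok=F)] out:-; in:P3
Tick 5: [PARSE:-, VALIDATE:P3(v=2,ok=F), TRANSFORM:-, EMIT:P2(v=40,ok=T)] out:P1(v=0); in:-
Tick 6: [PARSE:P4(v=15,ok=F), VALIDATE:-, TRANSFORM:P3(v=0,ok=F), EMIT:-] out:P2(v=40); in:P4
Tick 7: [PARSE:P5(v=6,ok=F), VALIDATE:P4(v=15,ok=T), TRANSFORM:-, EMIT:P3(v=0,ok=F)] out:-; in:P5
Tick 8: [PARSE:P6(v=3,ok=F), VALIDATE:P5(v=6,ok=F), TRANSFORM:P4(v=60,ok=T), EMIT:-] out:P3(v=0); in:P6
Tick 9: [PARSE:-, VALIDATE:P6(v=3,ok=T), TRANSFORM:P5(v=0,ok=F), EMIT:P4(v=60,ok=T)] out:-; in:-
Tick 10: [PARSE:-, VALIDATE:-, TRANSFORM:P6(v=12,ok=T), EMIT:P5(v=0,ok=F)] out:P4(v=60); in:-
Tick 11: [PARSE:-, VALIDATE:-, TRANSFORM:-, EMIT:P6(v=12,ok=T)] out:P5(v=0); in:-
Tick 12: [PARSE:-, VALIDATE:-, TRANSFORM:-, EMIT:-] out:P6(v=12); in:-
P6: arrives tick 8, valid=True (id=6, id%2=0), emit tick 12, final value 12

Answer: 12 12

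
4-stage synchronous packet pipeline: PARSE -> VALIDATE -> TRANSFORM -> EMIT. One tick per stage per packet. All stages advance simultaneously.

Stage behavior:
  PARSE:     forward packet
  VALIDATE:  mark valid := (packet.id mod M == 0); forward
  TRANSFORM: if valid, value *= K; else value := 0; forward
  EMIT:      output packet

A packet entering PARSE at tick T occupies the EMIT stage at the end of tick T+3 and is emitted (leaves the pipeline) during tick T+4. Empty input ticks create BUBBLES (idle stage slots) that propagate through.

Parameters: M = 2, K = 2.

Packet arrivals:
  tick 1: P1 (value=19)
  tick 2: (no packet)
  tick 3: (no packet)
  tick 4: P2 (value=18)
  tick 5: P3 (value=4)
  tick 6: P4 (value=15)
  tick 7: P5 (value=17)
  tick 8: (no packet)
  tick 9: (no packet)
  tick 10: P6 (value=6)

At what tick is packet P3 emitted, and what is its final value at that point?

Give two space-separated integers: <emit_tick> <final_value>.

Answer: 9 0

Derivation:
Tick 1: [PARSE:P1(v=19,ok=F), VALIDATE:-, TRANSFORM:-, EMIT:-] out:-; in:P1
Tick 2: [PARSE:-, VALIDATE:P1(v=19,ok=F), TRANSFORM:-, EMIT:-] out:-; in:-
Tick 3: [PARSE:-, VALIDATE:-, TRANSFORM:P1(v=0,ok=F), EMIT:-] out:-; in:-
Tick 4: [PARSE:P2(v=18,ok=F), VALIDATE:-, TRANSFORM:-, EMIT:P1(v=0,ok=F)] out:-; in:P2
Tick 5: [PARSE:P3(v=4,ok=F), VALIDATE:P2(v=18,ok=T), TRANSFORM:-, EMIT:-] out:P1(v=0); in:P3
Tick 6: [PARSE:P4(v=15,ok=F), VALIDATE:P3(v=4,ok=F), TRANSFORM:P2(v=36,ok=T), EMIT:-] out:-; in:P4
Tick 7: [PARSE:P5(v=17,ok=F), VALIDATE:P4(v=15,ok=T), TRANSFORM:P3(v=0,ok=F), EMIT:P2(v=36,ok=T)] out:-; in:P5
Tick 8: [PARSE:-, VALIDATE:P5(v=17,ok=F), TRANSFORM:P4(v=30,ok=T), EMIT:P3(v=0,ok=F)] out:P2(v=36); in:-
Tick 9: [PARSE:-, VALIDATE:-, TRANSFORM:P5(v=0,ok=F), EMIT:P4(v=30,ok=T)] out:P3(v=0); in:-
Tick 10: [PARSE:P6(v=6,ok=F), VALIDATE:-, TRANSFORM:-, EMIT:P5(v=0,ok=F)] out:P4(v=30); in:P6
Tick 11: [PARSE:-, VALIDATE:P6(v=6,ok=T), TRANSFORM:-, EMIT:-] out:P5(v=0); in:-
Tick 12: [PARSE:-, VALIDATE:-, TRANSFORM:P6(v=12,ok=T), EMIT:-] out:-; in:-
Tick 13: [PARSE:-, VALIDATE:-, TRANSFORM:-, EMIT:P6(v=12,ok=T)] out:-; in:-
Tick 14: [PARSE:-, VALIDATE:-, TRANSFORM:-, EMIT:-] out:P6(v=12); in:-
P3: arrives tick 5, valid=False (id=3, id%2=1), emit tick 9, final value 0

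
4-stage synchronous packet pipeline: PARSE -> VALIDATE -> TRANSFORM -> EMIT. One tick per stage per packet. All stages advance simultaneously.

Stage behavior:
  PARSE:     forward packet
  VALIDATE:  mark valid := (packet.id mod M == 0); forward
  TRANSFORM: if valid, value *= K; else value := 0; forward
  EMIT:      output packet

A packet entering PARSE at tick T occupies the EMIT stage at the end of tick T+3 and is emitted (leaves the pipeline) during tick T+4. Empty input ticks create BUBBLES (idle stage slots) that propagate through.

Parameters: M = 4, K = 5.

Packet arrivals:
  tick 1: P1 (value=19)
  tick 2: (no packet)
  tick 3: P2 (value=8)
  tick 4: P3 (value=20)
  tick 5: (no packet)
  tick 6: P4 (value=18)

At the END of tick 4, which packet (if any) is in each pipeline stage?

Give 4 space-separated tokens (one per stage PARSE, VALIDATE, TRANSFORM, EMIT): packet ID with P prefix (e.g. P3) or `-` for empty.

Tick 1: [PARSE:P1(v=19,ok=F), VALIDATE:-, TRANSFORM:-, EMIT:-] out:-; in:P1
Tick 2: [PARSE:-, VALIDATE:P1(v=19,ok=F), TRANSFORM:-, EMIT:-] out:-; in:-
Tick 3: [PARSE:P2(v=8,ok=F), VALIDATE:-, TRANSFORM:P1(v=0,ok=F), EMIT:-] out:-; in:P2
Tick 4: [PARSE:P3(v=20,ok=F), VALIDATE:P2(v=8,ok=F), TRANSFORM:-, EMIT:P1(v=0,ok=F)] out:-; in:P3
At end of tick 4: ['P3', 'P2', '-', 'P1']

Answer: P3 P2 - P1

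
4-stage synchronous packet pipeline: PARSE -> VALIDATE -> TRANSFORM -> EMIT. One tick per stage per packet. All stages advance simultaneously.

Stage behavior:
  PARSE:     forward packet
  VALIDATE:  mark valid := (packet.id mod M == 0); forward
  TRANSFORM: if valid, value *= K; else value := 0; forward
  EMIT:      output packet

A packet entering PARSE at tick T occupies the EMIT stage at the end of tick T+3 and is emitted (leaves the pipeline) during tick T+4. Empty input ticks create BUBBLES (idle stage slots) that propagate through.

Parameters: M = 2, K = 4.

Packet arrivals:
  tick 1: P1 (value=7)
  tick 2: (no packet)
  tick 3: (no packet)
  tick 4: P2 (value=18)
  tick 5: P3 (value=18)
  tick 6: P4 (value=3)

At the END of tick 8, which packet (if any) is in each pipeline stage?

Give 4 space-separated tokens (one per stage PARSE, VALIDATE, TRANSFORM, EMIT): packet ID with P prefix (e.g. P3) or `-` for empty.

Answer: - - P4 P3

Derivation:
Tick 1: [PARSE:P1(v=7,ok=F), VALIDATE:-, TRANSFORM:-, EMIT:-] out:-; in:P1
Tick 2: [PARSE:-, VALIDATE:P1(v=7,ok=F), TRANSFORM:-, EMIT:-] out:-; in:-
Tick 3: [PARSE:-, VALIDATE:-, TRANSFORM:P1(v=0,ok=F), EMIT:-] out:-; in:-
Tick 4: [PARSE:P2(v=18,ok=F), VALIDATE:-, TRANSFORM:-, EMIT:P1(v=0,ok=F)] out:-; in:P2
Tick 5: [PARSE:P3(v=18,ok=F), VALIDATE:P2(v=18,ok=T), TRANSFORM:-, EMIT:-] out:P1(v=0); in:P3
Tick 6: [PARSE:P4(v=3,ok=F), VALIDATE:P3(v=18,ok=F), TRANSFORM:P2(v=72,ok=T), EMIT:-] out:-; in:P4
Tick 7: [PARSE:-, VALIDATE:P4(v=3,ok=T), TRANSFORM:P3(v=0,ok=F), EMIT:P2(v=72,ok=T)] out:-; in:-
Tick 8: [PARSE:-, VALIDATE:-, TRANSFORM:P4(v=12,ok=T), EMIT:P3(v=0,ok=F)] out:P2(v=72); in:-
At end of tick 8: ['-', '-', 'P4', 'P3']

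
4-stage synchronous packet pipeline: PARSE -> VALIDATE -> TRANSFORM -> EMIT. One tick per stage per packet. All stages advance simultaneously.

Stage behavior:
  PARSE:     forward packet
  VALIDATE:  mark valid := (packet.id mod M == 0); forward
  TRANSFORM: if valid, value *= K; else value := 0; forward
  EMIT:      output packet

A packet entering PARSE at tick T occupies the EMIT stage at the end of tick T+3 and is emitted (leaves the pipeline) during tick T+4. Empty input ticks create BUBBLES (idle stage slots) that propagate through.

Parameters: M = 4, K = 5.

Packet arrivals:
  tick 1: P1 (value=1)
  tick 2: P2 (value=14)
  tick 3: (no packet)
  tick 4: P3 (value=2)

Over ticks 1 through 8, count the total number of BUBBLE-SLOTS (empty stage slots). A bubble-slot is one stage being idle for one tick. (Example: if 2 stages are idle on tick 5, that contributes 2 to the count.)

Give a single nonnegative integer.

Tick 1: [PARSE:P1(v=1,ok=F), VALIDATE:-, TRANSFORM:-, EMIT:-] out:-; bubbles=3
Tick 2: [PARSE:P2(v=14,ok=F), VALIDATE:P1(v=1,ok=F), TRANSFORM:-, EMIT:-] out:-; bubbles=2
Tick 3: [PARSE:-, VALIDATE:P2(v=14,ok=F), TRANSFORM:P1(v=0,ok=F), EMIT:-] out:-; bubbles=2
Tick 4: [PARSE:P3(v=2,ok=F), VALIDATE:-, TRANSFORM:P2(v=0,ok=F), EMIT:P1(v=0,ok=F)] out:-; bubbles=1
Tick 5: [PARSE:-, VALIDATE:P3(v=2,ok=F), TRANSFORM:-, EMIT:P2(v=0,ok=F)] out:P1(v=0); bubbles=2
Tick 6: [PARSE:-, VALIDATE:-, TRANSFORM:P3(v=0,ok=F), EMIT:-] out:P2(v=0); bubbles=3
Tick 7: [PARSE:-, VALIDATE:-, TRANSFORM:-, EMIT:P3(v=0,ok=F)] out:-; bubbles=3
Tick 8: [PARSE:-, VALIDATE:-, TRANSFORM:-, EMIT:-] out:P3(v=0); bubbles=4
Total bubble-slots: 20

Answer: 20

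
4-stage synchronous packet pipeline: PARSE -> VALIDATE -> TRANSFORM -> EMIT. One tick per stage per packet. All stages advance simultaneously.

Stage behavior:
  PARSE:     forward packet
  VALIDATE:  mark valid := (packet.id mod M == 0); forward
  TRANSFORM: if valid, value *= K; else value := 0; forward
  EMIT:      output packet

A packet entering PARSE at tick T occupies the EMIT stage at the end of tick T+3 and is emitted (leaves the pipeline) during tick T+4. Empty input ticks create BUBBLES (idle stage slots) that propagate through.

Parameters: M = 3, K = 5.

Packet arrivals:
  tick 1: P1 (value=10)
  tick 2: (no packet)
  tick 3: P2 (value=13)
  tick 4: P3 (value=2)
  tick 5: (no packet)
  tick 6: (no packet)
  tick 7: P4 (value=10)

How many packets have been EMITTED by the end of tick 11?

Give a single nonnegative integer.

Answer: 4

Derivation:
Tick 1: [PARSE:P1(v=10,ok=F), VALIDATE:-, TRANSFORM:-, EMIT:-] out:-; in:P1
Tick 2: [PARSE:-, VALIDATE:P1(v=10,ok=F), TRANSFORM:-, EMIT:-] out:-; in:-
Tick 3: [PARSE:P2(v=13,ok=F), VALIDATE:-, TRANSFORM:P1(v=0,ok=F), EMIT:-] out:-; in:P2
Tick 4: [PARSE:P3(v=2,ok=F), VALIDATE:P2(v=13,ok=F), TRANSFORM:-, EMIT:P1(v=0,ok=F)] out:-; in:P3
Tick 5: [PARSE:-, VALIDATE:P3(v=2,ok=T), TRANSFORM:P2(v=0,ok=F), EMIT:-] out:P1(v=0); in:-
Tick 6: [PARSE:-, VALIDATE:-, TRANSFORM:P3(v=10,ok=T), EMIT:P2(v=0,ok=F)] out:-; in:-
Tick 7: [PARSE:P4(v=10,ok=F), VALIDATE:-, TRANSFORM:-, EMIT:P3(v=10,ok=T)] out:P2(v=0); in:P4
Tick 8: [PARSE:-, VALIDATE:P4(v=10,ok=F), TRANSFORM:-, EMIT:-] out:P3(v=10); in:-
Tick 9: [PARSE:-, VALIDATE:-, TRANSFORM:P4(v=0,ok=F), EMIT:-] out:-; in:-
Tick 10: [PARSE:-, VALIDATE:-, TRANSFORM:-, EMIT:P4(v=0,ok=F)] out:-; in:-
Tick 11: [PARSE:-, VALIDATE:-, TRANSFORM:-, EMIT:-] out:P4(v=0); in:-
Emitted by tick 11: ['P1', 'P2', 'P3', 'P4']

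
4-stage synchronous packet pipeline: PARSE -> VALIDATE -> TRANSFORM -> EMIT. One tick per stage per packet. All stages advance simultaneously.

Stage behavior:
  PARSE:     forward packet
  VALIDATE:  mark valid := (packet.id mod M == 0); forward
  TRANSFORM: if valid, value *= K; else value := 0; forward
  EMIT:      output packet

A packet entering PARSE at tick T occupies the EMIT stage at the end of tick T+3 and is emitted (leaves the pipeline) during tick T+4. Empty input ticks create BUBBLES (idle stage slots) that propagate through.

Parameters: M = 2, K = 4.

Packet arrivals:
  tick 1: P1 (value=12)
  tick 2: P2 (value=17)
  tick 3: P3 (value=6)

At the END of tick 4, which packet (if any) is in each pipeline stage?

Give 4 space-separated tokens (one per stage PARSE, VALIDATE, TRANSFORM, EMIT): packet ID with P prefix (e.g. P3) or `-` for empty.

Answer: - P3 P2 P1

Derivation:
Tick 1: [PARSE:P1(v=12,ok=F), VALIDATE:-, TRANSFORM:-, EMIT:-] out:-; in:P1
Tick 2: [PARSE:P2(v=17,ok=F), VALIDATE:P1(v=12,ok=F), TRANSFORM:-, EMIT:-] out:-; in:P2
Tick 3: [PARSE:P3(v=6,ok=F), VALIDATE:P2(v=17,ok=T), TRANSFORM:P1(v=0,ok=F), EMIT:-] out:-; in:P3
Tick 4: [PARSE:-, VALIDATE:P3(v=6,ok=F), TRANSFORM:P2(v=68,ok=T), EMIT:P1(v=0,ok=F)] out:-; in:-
At end of tick 4: ['-', 'P3', 'P2', 'P1']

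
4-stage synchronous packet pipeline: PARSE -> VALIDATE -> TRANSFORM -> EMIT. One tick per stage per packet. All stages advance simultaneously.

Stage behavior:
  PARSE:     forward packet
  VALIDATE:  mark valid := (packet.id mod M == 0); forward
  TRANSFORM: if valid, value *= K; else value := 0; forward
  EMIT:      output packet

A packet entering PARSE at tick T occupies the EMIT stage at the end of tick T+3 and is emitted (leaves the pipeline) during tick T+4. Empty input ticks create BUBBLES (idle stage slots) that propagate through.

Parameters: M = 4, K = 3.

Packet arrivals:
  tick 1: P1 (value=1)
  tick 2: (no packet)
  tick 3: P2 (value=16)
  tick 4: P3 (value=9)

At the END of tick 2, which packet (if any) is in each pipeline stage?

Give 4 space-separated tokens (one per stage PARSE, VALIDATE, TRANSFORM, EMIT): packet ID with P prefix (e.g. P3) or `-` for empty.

Tick 1: [PARSE:P1(v=1,ok=F), VALIDATE:-, TRANSFORM:-, EMIT:-] out:-; in:P1
Tick 2: [PARSE:-, VALIDATE:P1(v=1,ok=F), TRANSFORM:-, EMIT:-] out:-; in:-
At end of tick 2: ['-', 'P1', '-', '-']

Answer: - P1 - -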